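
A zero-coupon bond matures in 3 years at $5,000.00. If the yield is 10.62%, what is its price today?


Formula: Price = FV / (1 + r)^n
Substituting: Price = $5,000.00 / (1 + 0.1062)^3
Discount factor: (1.1062)^3 = 1.353633
Price = $5,000.00 / 1.353633 = $3,693.76

$3,693.76


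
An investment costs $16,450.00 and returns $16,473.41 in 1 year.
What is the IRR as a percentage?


Formula: IRR = C1/C0 - 1
Substituting: IRR = $16,473.41 / $16,450.00 - 1
Ratio: 1.001423 - 1 = 0.001423
IRR = 0.1423%

0.1423%


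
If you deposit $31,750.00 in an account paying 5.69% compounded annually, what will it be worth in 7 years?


Formula: FV = P * (1 + r)^n
Substituting: FV = $31,750.00 * (1 + 0.0569)^7
Growth factor: (1.0569)^7 = 1.473117
FV = $31,750.00 * 1.473117 = $46,771.47

$46,771.47


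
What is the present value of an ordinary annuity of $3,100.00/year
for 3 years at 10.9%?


Formula: PV = PMT * (1 - (1+r)^(-n)) / r
Discount factor: (1 + 0.109)^(-3) = 0.733171
Bracket: 1 - 0.733171 = 0.266829
PV = $3,100.00 * 0.266829 / 0.109 = $7,588.71

$7,588.71


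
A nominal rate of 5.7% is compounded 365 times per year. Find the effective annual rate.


Formula: EAR = (1 + r/m)^m - 1
Period rate: r/m = 0.057 / 365 = 0.000156
Compounding: (1 + 0.000156)^365 = 1.058651
EAR = 1.058651 - 1 = 0.058651

0.058651


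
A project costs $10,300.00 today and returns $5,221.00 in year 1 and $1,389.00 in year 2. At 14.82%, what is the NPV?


Formula: NPV = C0 + C1/(1+r) + C2/(1+r)^2
Discount C1: $5,221.00 / (1 + 0.1482) = $4,547.12
Discount C2: $1,389.00 / (1 + 0.1482)^2 = $1,053.58
NPV = -$10,300.00 + $4,547.12 + $1,053.58 = -$4,699.30

-$4,699.30


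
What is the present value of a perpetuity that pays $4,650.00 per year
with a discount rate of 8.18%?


Formula: PV = C / r
Substituting: PV = $4,650.00 / 0.0818
PV = $56,845.97

$56,845.97


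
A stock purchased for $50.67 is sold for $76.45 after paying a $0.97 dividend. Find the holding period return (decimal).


Formula: HPR = (P1 - P0 + D) / P0
Gain: $76.45 - $50.67 + $0.97 = $26.75
HPR = $26.75 / $50.67 = 0.5279

0.5279


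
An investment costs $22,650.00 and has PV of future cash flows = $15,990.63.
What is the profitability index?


Formula: PI = PV(cash flows) / initial investment
Substituting: PI = $15,990.63 / $22,650.00
PI = 0.706

0.706


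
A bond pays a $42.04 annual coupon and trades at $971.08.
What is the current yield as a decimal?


Formula: Current yield = annual coupon / price
Substituting: CY = $42.04 / $971.08
CY = 0.043292

0.043292


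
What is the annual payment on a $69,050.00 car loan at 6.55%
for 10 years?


Formula: PMT = PV * r / (1 - (1+r)^(-n))
Denominator: 1 - (1 + 0.0655)^(-10) = 0.469769
Numerator: $69,050.00 * 0.0655 = 4522.775
PMT = 4522.775 / 0.469769 = $9,627.67

$9,627.67


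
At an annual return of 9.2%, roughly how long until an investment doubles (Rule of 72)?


Formula: Years ≈ 72 / r
Substituting: Years ≈ 72 / 9.2
Years ≈ 7.8

7.8 years


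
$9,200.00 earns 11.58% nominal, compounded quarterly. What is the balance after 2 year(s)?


Formula: FV = P * (1 + r/m)^(m*t)
Period rate: r/m = 0.1158 / 4 = 0.02895
Total periods: m*t = 4 * 2 = 8
Growth factor: (1 + 0.02895)^8 = 1.256476
FV = $9,200.00 * 1.256476 = $11,559.58

$11,559.58


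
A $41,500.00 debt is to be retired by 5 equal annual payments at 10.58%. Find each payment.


Formula: PMT = PV * r / (1 - (1+r)^(-n))
Denominator: 1 - (1 + 0.1058)^(-5) = 0.395193
Numerator: $41,500.00 * 0.1058 = 4390.7
PMT = 4390.7 / 0.395193 = $11,110.28

$11,110.28


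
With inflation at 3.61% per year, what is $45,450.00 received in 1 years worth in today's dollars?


Formula: Real value = nominal / (1 + inflation)^years
Price level: (1 + 0.0361)^1 = 1.0361
Real value = $45,450.00 / 1.0361 = $43,866.42

$43,866.42


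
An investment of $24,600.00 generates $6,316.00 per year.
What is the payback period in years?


Formula: Payback = investment / annual cash flow
Substituting: Payback = $24,600.00 / $6,316.00
Payback = 3.8949 years

3.8949 years


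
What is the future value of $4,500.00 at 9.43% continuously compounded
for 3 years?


Formula: FV = P * e^(r*t)
Exponent: r*t = 0.0943 * 3 = 0.2829
e^(0.2829) = 1.326972
FV = $4,500.00 * 1.326972 = $5,971.38

$5,971.38


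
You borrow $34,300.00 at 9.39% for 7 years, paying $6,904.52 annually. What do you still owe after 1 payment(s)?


Formula: Balance = PV*(1+r)^k - PMT*((1+r)^k - 1)/r
Growth: (1 + 0.0939)^1 = 1.0939
Accumulated factor: ((1+r)^k - 1)/r = 1.0
Balance = $34,300.00 * 1.0939 - $6,904.52 * 1.0
Balance = $30,616.25

$30,616.25


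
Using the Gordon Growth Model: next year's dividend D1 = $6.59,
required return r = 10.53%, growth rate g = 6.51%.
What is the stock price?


Formula: P = D1 / (r - g)
Spread: r - g = 0.1053 - 0.0651 = 0.0402
Substituting: P = $6.59 / 0.0402
P = $163.93

$163.93


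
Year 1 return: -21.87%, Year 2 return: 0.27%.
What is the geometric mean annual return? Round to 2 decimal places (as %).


Formula: Geometric mean = ((1+r1)*(1+r2))^(1/2) - 1
Product: (1 + -0.2187) * (1 + 0.0027) = 0.7813 * 1.0027 = 0.78341
Square root: 0.78341^0.5 = 0.885104
Geometric mean = 0.885104 - 1 = -0.114896
As percentage: -11.49%

-11.49%


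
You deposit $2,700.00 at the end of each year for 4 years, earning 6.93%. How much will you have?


Formula: FV = PMT * ((1+r)^n - 1) / r
Growth factor: (1 + 0.0693)^4 = 1.307369
Numerator: 1.307369 - 1 = 0.307369
FV = $2,700.00 * 0.307369 / 0.0693 = $11,975.43

$11,975.43


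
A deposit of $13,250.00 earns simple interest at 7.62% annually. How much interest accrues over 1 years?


Formula: I = P * r * t
Substituting: I = $13,250.00 * 0.0762 * 1
Step: I = $13,250.00 * 0.0762
I = $1,009.65

$1,009.65


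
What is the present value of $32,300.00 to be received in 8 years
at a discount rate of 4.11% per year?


Formula: PV = FV / (1 + r)^n
Substituting: PV = $32,300.00 / (1 + 0.0411)^8
Discount factor: (1.0411)^8 = 1.380192
PV = $32,300.00 / 1.380192 = $23,402.54

$23,402.54


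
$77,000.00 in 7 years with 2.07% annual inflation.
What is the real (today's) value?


Formula: Real value = nominal / (1 + inflation)^years
Price level: (1 + 0.0207)^7 = 1.154215
Real value = $77,000.00 / 1.154215 = $66,711.99

$66,711.99


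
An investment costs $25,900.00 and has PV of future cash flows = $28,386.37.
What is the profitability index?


Formula: PI = PV(cash flows) / initial investment
Substituting: PI = $28,386.37 / $25,900.00
PI = 1.096

1.096


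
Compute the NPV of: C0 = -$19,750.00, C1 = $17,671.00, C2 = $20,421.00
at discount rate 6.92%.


Formula: NPV = C0 + C1/(1+r) + C2/(1+r)^2
Discount C1: $17,671.00 / (1 + 0.0692) = $16,527.31
Discount C2: $20,421.00 / (1 + 0.0692)^2 = $17,863.19
NPV = -$19,750.00 + $16,527.31 + $17,863.19 = $14,640.50

$14,640.50


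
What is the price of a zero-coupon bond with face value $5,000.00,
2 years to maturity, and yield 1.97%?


Formula: Price = FV / (1 + r)^n
Substituting: Price = $5,000.00 / (1 + 0.0197)^2
Discount factor: (1.0197)^2 = 1.039788
Price = $5,000.00 / 1.039788 = $4,808.67

$4,808.67


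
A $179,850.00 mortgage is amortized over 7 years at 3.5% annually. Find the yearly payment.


Formula: PMT = PV * r / (1 - (1+r)^(-n))
Denominator: 1 - (1 + 0.035)^(-7) = 0.214009
Numerator: $179,850.00 * 0.035 = 6294.75
PMT = 6294.75 / 0.214009 = $29,413.48

$29,413.48


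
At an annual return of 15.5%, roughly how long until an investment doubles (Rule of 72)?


Formula: Years ≈ 72 / r
Substituting: Years ≈ 72 / 15.5
Years ≈ 4.6

4.6 years


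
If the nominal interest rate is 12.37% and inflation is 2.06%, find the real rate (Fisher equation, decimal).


Formula: (1 + r_real) = (1 + r_nom) / (1 + inflation)
Substituting: (1 + r_real) = 1.1237 / 1.0206
(1 + r_real) = 1.101019
r_real = 1.101019 - 1 = 0.101019

0.101019


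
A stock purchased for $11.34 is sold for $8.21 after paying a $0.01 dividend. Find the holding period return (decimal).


Formula: HPR = (P1 - P0 + D) / P0
Gain: $8.21 - $11.34 + $0.01 = -$3.12
HPR = -$3.12 / $11.34 = -0.2751

-0.2751


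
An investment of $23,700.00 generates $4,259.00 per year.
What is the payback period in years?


Formula: Payback = investment / annual cash flow
Substituting: Payback = $23,700.00 / $4,259.00
Payback = 5.5647 years

5.5647 years


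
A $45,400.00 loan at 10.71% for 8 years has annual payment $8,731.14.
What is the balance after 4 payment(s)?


Formula: Balance = PV*(1+r)^k - PMT*((1+r)^k - 1)/r
Growth: (1 + 0.1071)^4 = 1.502268
Accumulated factor: ((1+r)^k - 1)/r = 4.68971
Balance = $45,400.00 * 1.502268 - $8,731.14 * 4.68971
Balance = $27,256.45

$27,256.45


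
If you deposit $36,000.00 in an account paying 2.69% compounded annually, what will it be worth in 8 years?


Formula: FV = P * (1 + r)^n
Substituting: FV = $36,000.00 * (1 + 0.0269)^8
Growth factor: (1.0269)^8 = 1.236589
FV = $36,000.00 * 1.236589 = $44,517.19

$44,517.19


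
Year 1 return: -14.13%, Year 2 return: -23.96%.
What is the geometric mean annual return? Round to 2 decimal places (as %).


Formula: Geometric mean = ((1+r1)*(1+r2))^(1/2) - 1
Product: (1 + -0.1413) * (1 + -0.2396) = 0.8587 * 0.7604 = 0.652955
Square root: 0.652955^0.5 = 0.808057
Geometric mean = 0.808057 - 1 = -0.191943
As percentage: -19.19%

-19.19%


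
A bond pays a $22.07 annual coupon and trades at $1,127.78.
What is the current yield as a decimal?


Formula: Current yield = annual coupon / price
Substituting: CY = $22.07 / $1,127.78
CY = 0.019569

0.019569


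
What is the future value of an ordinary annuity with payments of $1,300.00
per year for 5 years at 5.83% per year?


Formula: FV = PMT * ((1+r)^n - 1) / r
Growth factor: (1 + 0.0583)^5 = 1.327529
Numerator: 1.327529 - 1 = 0.327529
FV = $1,300.00 * 0.327529 / 0.0583 = $7,303.39

$7,303.39


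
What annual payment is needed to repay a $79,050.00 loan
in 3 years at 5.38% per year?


Formula: PMT = PV * r / (1 - (1+r)^(-n))
Denominator: 1 - (1 + 0.0538)^(-3) = 0.145474
Numerator: $79,050.00 * 0.0538 = 4252.89
PMT = 4252.89 / 0.145474 = $29,234.76

$29,234.76


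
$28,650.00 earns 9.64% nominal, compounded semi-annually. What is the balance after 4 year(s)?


Formula: FV = P * (1 + r/m)^(m*t)
Period rate: r/m = 0.0964 / 2 = 0.0482
Total periods: m*t = 2 * 4 = 8
Growth factor: (1 + 0.0482)^8 = 1.457314
FV = $28,650.00 * 1.457314 = $41,752.06

$41,752.06


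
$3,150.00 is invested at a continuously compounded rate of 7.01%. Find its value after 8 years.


Formula: FV = P * e^(r*t)
Exponent: r*t = 0.0701 * 8 = 0.5608
e^(0.5608) = 1.752074
FV = $3,150.00 * 1.752074 = $5,519.03

$5,519.03


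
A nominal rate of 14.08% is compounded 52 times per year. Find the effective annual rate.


Formula: EAR = (1 + r/m)^m - 1
Period rate: r/m = 0.1408 / 52 = 0.002708
Compounding: (1 + 0.002708)^52 = 1.150975
EAR = 1.150975 - 1 = 0.150975

0.150975


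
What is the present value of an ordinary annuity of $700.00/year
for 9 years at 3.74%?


Formula: PV = PMT * (1 - (1+r)^(-n)) / r
Discount factor: (1 + 0.0374)^(-9) = 0.718594
Bracket: 1 - 0.718594 = 0.281406
PV = $700.00 * 0.281406 / 0.0374 = $5,266.95

$5,266.95


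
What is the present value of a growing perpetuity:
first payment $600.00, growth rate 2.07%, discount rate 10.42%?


Formula: PV = C / (r - g)
Spread: r - g = 0.1042 - 0.0207 = 0.0835
Substituting: PV = $600.00 / 0.0835
PV = $7,185.63

$7,185.63


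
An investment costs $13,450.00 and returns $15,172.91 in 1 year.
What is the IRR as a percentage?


Formula: IRR = C1/C0 - 1
Substituting: IRR = $15,172.91 / $13,450.00 - 1
Ratio: 1.128097 - 1 = 0.128097
IRR = 12.8097%

12.8097%


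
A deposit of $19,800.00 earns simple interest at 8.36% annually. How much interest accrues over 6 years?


Formula: I = P * r * t
Substituting: I = $19,800.00 * 0.0836 * 6
Step: I = $19,800.00 * 0.5016
I = $9,931.68

$9,931.68


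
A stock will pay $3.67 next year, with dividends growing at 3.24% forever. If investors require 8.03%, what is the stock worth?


Formula: P = D1 / (r - g)
Spread: r - g = 0.0803 - 0.0324 = 0.0479
Substituting: P = $3.67 / 0.0479
P = $76.62

$76.62


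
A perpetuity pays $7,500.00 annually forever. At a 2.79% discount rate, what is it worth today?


Formula: PV = C / r
Substituting: PV = $7,500.00 / 0.0279
PV = $268,817.20

$268,817.20


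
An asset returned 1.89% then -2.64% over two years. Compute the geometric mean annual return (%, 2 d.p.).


Formula: Geometric mean = ((1+r1)*(1+r2))^(1/2) - 1
Product: (1 + 0.0189) * (1 + -0.0264) = 1.0189 * 0.9736 = 0.992001
Square root: 0.992001^0.5 = 0.995992
Geometric mean = 0.995992 - 1 = -0.004008
As percentage: -0.40%

-0.40%


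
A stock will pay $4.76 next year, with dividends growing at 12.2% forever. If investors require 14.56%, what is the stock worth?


Formula: P = D1 / (r - g)
Spread: r - g = 0.1456 - 0.122 = 0.0236
Substituting: P = $4.76 / 0.0236
P = $201.69

$201.69


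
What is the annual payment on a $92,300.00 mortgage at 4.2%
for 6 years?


Formula: PMT = PV * r / (1 - (1+r)^(-n))
Denominator: 1 - (1 + 0.042)^(-6) = 0.218743
Numerator: $92,300.00 * 0.042 = 3876.6
PMT = 3876.6 / 0.218743 = $17,722.13

$17,722.13


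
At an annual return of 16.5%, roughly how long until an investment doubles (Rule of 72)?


Formula: Years ≈ 72 / r
Substituting: Years ≈ 72 / 16.5
Years ≈ 4.4

4.4 years


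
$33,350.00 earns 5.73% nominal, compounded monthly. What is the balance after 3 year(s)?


Formula: FV = P * (1 + r/m)^(m*t)
Period rate: r/m = 0.0573 / 12 = 0.004775
Total periods: m*t = 12 * 3 = 36
Growth factor: (1 + 0.004775)^36 = 1.187073
FV = $33,350.00 * 1.187073 = $39,588.90

$39,588.90


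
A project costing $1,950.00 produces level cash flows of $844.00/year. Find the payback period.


Formula: Payback = investment / annual cash flow
Substituting: Payback = $1,950.00 / $844.00
Payback = 2.3104 years

2.3104 years


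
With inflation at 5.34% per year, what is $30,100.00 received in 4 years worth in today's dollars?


Formula: Real value = nominal / (1 + inflation)^years
Price level: (1 + 0.0534)^4 = 1.231327
Real value = $30,100.00 / 1.231327 = $24,445.18

$24,445.18


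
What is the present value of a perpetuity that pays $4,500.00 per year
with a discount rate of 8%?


Formula: PV = C / r
Substituting: PV = $4,500.00 / 0.08
PV = $56,250.00

$56,250.00


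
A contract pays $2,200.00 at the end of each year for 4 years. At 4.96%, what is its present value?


Formula: PV = PMT * (1 - (1+r)^(-n)) / r
Discount factor: (1 + 0.0496)^(-4) = 0.823957
Bracket: 1 - 0.823957 = 0.176043
PV = $2,200.00 * 0.176043 / 0.0496 = $7,808.35

$7,808.35


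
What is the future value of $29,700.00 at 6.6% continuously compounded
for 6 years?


Formula: FV = P * e^(r*t)
Exponent: r*t = 0.066 * 6 = 0.396
e^(0.396) = 1.485869
FV = $29,700.00 * 1.485869 = $44,130.32

$44,130.32


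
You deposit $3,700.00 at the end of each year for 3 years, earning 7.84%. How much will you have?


Formula: FV = PMT * ((1+r)^n - 1) / r
Growth factor: (1 + 0.0784)^3 = 1.254122
Numerator: 1.254122 - 1 = 0.254122
FV = $3,700.00 * 0.254122 / 0.0784 = $11,992.98

$11,992.98


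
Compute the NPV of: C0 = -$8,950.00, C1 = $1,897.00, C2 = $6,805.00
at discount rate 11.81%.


Formula: NPV = C0 + C1/(1+r) + C2/(1+r)^2
Discount C1: $1,897.00 / (1 + 0.1181) = $1,696.63
Discount C2: $6,805.00 / (1 + 0.1181)^2 = $5,443.36
NPV = -$8,950.00 + $1,696.63 + $5,443.36 = -$1,810.01

-$1,810.01


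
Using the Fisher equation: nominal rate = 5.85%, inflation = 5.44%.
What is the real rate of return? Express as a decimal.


Formula: (1 + r_real) = (1 + r_nom) / (1 + inflation)
Substituting: (1 + r_real) = 1.0585 / 1.0544
(1 + r_real) = 1.003888
r_real = 1.003888 - 1 = 0.003888

0.003888


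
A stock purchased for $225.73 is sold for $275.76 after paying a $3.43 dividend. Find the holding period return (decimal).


Formula: HPR = (P1 - P0 + D) / P0
Gain: $275.76 - $225.73 + $3.43 = $53.46
HPR = $53.46 / $225.73 = 0.2368

0.2368


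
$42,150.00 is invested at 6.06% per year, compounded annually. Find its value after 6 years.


Formula: FV = P * (1 + r)^n
Substituting: FV = $42,150.00 * (1 + 0.0606)^6
Growth factor: (1.0606)^6 = 1.423344
FV = $42,150.00 * 1.423344 = $59,993.93

$59,993.93


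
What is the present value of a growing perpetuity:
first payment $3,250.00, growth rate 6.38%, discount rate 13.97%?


Formula: PV = C / (r - g)
Spread: r - g = 0.1397 - 0.0638 = 0.0759
Substituting: PV = $3,250.00 / 0.0759
PV = $42,819.50

$42,819.50


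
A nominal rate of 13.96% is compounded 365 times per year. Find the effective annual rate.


Formula: EAR = (1 + r/m)^m - 1
Period rate: r/m = 0.1396 / 365 = 0.000382
Compounding: (1 + 0.000382)^365 = 1.149783
EAR = 1.149783 - 1 = 0.149783

0.149783


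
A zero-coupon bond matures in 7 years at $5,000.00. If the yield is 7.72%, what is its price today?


Formula: Price = FV / (1 + r)^n
Substituting: Price = $5,000.00 / (1 + 0.0772)^7
Discount factor: (1.0772)^7 = 1.682962
Price = $5,000.00 / 1.682962 = $2,970.95

$2,970.95


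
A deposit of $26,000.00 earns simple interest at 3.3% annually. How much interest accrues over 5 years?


Formula: I = P * r * t
Substituting: I = $26,000.00 * 0.033 * 5
Step: I = $26,000.00 * 0.165
I = $4,290.00

$4,290.00


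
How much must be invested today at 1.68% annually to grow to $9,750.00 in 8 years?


Formula: PV = FV / (1 + r)^n
Substituting: PV = $9,750.00 / (1 + 0.0168)^8
Discount factor: (1.0168)^8 = 1.142574
PV = $9,750.00 / 1.142574 = $8,533.36

$8,533.36


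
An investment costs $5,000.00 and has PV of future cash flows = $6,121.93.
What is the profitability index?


Formula: PI = PV(cash flows) / initial investment
Substituting: PI = $6,121.93 / $5,000.00
PI = 1.2244

1.2244


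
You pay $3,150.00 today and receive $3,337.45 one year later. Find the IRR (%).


Formula: IRR = C1/C0 - 1
Substituting: IRR = $3,337.45 / $3,150.00 - 1
Ratio: 1.059508 - 1 = 0.059508
IRR = 5.9508%

5.9508%


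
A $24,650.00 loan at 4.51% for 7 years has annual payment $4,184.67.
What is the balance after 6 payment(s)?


Formula: Balance = PV*(1+r)^k - PMT*((1+r)^k - 1)/r
Growth: (1 + 0.0451)^6 = 1.303008
Accumulated factor: ((1+r)^k - 1)/r = 6.718581
Balance = $24,650.00 * 1.303008 - $4,184.67 * 6.718581
Balance = $4,004.10

$4,004.10


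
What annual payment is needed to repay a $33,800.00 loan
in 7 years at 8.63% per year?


Formula: PMT = PV * r / (1 - (1+r)^(-n))
Denominator: 1 - (1 + 0.0863)^(-7) = 0.439789
Numerator: $33,800.00 * 0.0863 = 2916.94
PMT = 2916.94 / 0.439789 = $6,632.59

$6,632.59


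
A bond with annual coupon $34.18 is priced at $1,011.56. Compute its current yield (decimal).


Formula: Current yield = annual coupon / price
Substituting: CY = $34.18 / $1,011.56
CY = 0.033789

0.033789


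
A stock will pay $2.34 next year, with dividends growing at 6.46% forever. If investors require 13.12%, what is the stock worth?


Formula: P = D1 / (r - g)
Spread: r - g = 0.1312 - 0.0646 = 0.0666
Substituting: P = $2.34 / 0.0666
P = $35.14

$35.14


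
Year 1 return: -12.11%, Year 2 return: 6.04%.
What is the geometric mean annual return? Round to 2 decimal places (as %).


Formula: Geometric mean = ((1+r1)*(1+r2))^(1/2) - 1
Product: (1 + -0.1211) * (1 + 0.0604) = 0.8789 * 1.0604 = 0.931986
Square root: 0.931986^0.5 = 0.965394
Geometric mean = 0.965394 - 1 = -0.034606
As percentage: -3.46%

-3.46%


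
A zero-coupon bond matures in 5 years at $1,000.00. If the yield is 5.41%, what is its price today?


Formula: Price = FV / (1 + r)^n
Substituting: Price = $1,000.00 / (1 + 0.0541)^5
Discount factor: (1.0541)^5 = 1.301395
Price = $1,000.00 / 1.301395 = $768.41

$768.41


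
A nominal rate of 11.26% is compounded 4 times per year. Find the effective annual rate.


Formula: EAR = (1 + r/m)^m - 1
Period rate: r/m = 0.1126 / 4 = 0.02815
Compounding: (1 + 0.02815)^4 = 1.117444
EAR = 1.117444 - 1 = 0.117444

0.117444


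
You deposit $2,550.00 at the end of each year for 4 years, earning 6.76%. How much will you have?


Formula: FV = PMT * ((1+r)^n - 1) / r
Growth factor: (1 + 0.0676)^4 = 1.299075
Numerator: 1.299075 - 1 = 0.299075
FV = $2,550.00 * 0.299075 / 0.0676 = $11,281.68

$11,281.68


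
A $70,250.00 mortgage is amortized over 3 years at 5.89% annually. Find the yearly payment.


Formula: PMT = PV * r / (1 - (1+r)^(-n))
Denominator: 1 - (1 + 0.0589)^(-3) = 0.157761
Numerator: $70,250.00 * 0.0589 = 4137.725
PMT = 4137.725 / 0.157761 = $26,227.74

$26,227.74


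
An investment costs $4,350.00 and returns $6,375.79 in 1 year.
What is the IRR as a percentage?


Formula: IRR = C1/C0 - 1
Substituting: IRR = $6,375.79 / $4,350.00 - 1
Ratio: 1.465699 - 1 = 0.465699
IRR = 46.5699%

46.5699%


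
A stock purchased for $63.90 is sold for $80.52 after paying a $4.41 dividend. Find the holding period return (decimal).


Formula: HPR = (P1 - P0 + D) / P0
Gain: $80.52 - $63.90 + $4.41 = $21.03
HPR = $21.03 / $63.90 = 0.3291

0.3291


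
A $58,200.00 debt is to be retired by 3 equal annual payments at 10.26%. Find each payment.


Formula: PMT = PV * r / (1 - (1+r)^(-n))
Denominator: 1 - (1 + 0.1026)^(-3) = 0.253988
Numerator: $58,200.00 * 0.1026 = 5971.32
PMT = 5971.32 / 0.253988 = $23,510.28

$23,510.28


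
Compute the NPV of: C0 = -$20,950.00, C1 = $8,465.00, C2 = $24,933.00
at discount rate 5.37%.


Formula: NPV = C0 + C1/(1+r) + C2/(1+r)^2
Discount C1: $8,465.00 / (1 + 0.0537) = $8,033.60
Discount C2: $24,933.00 / (1 + 0.0537)^2 = $22,456.42
NPV = -$20,950.00 + $8,033.60 + $22,456.42 = $9,540.02

$9,540.02


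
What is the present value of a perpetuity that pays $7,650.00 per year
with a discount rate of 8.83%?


Formula: PV = C / r
Substituting: PV = $7,650.00 / 0.0883
PV = $86,636.47

$86,636.47


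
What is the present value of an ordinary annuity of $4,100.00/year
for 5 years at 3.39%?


Formula: PV = PMT * (1 - (1+r)^(-n)) / r
Discount factor: (1 + 0.0339)^(-5) = 0.846462
Bracket: 1 - 0.846462 = 0.153538
PV = $4,100.00 * 0.153538 / 0.0339 = $18,569.53

$18,569.53


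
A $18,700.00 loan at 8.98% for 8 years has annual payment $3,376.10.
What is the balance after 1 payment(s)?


Formula: Balance = PV*(1+r)^k - PMT*((1+r)^k - 1)/r
Growth: (1 + 0.0898)^1 = 1.0898
Accumulated factor: ((1+r)^k - 1)/r = 1.0
Balance = $18,700.00 * 1.0898 - $3,376.10 * 1.0
Balance = $17,003.16

$17,003.16


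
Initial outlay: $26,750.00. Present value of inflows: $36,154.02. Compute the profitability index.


Formula: PI = PV(cash flows) / initial investment
Substituting: PI = $36,154.02 / $26,750.00
PI = 1.3516

1.3516


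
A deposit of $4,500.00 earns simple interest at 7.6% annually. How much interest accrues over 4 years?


Formula: I = P * r * t
Substituting: I = $4,500.00 * 0.076 * 4
Step: I = $4,500.00 * 0.304
I = $1,368.00

$1,368.00


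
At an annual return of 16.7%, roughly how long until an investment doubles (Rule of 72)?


Formula: Years ≈ 72 / r
Substituting: Years ≈ 72 / 16.7
Years ≈ 4.3

4.3 years


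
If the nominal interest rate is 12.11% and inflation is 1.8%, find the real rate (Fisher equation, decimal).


Formula: (1 + r_real) = (1 + r_nom) / (1 + inflation)
Substituting: (1 + r_real) = 1.1211 / 1.018
(1 + r_real) = 1.101277
r_real = 1.101277 - 1 = 0.101277

0.101277


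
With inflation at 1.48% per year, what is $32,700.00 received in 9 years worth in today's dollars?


Formula: Real value = nominal / (1 + inflation)^years
Price level: (1 + 0.0148)^9 = 1.141364
Real value = $32,700.00 / 1.141364 = $28,649.93

$28,649.93


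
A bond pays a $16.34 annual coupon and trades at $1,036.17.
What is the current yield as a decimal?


Formula: Current yield = annual coupon / price
Substituting: CY = $16.34 / $1,036.17
CY = 0.01577

0.01577


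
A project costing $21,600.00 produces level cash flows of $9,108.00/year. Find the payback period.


Formula: Payback = investment / annual cash flow
Substituting: Payback = $21,600.00 / $9,108.00
Payback = 2.3715 years

2.3715 years


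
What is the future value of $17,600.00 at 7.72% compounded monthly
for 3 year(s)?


Formula: FV = P * (1 + r/m)^(m*t)
Period rate: r/m = 0.0772 / 12 = 0.006433
Total periods: m*t = 12 * 3 = 36
Growth factor: (1 + 0.006433)^36 = 1.259681
FV = $17,600.00 * 1.259681 = $22,170.38

$22,170.38


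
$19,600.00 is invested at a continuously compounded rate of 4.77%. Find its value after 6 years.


Formula: FV = P * e^(r*t)
Exponent: r*t = 0.0477 * 6 = 0.2862
e^(0.2862) = 1.331359
FV = $19,600.00 * 1.331359 = $26,094.63

$26,094.63


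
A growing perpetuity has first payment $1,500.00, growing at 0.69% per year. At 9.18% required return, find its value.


Formula: PV = C / (r - g)
Spread: r - g = 0.0918 - 0.0069 = 0.0849
Substituting: PV = $1,500.00 / 0.0849
PV = $17,667.84

$17,667.84


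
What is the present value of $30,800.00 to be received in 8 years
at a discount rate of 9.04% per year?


Formula: PV = FV / (1 + r)^n
Substituting: PV = $30,800.00 / (1 + 0.0904)^8
Discount factor: (1.0904)^8 = 1.99842
PV = $30,800.00 / 1.99842 = $15,412.18

$15,412.18


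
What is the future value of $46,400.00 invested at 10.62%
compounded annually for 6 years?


Formula: FV = P * (1 + r)^n
Substituting: FV = $46,400.00 * (1 + 0.1062)^6
Growth factor: (1.1062)^6 = 1.832323
FV = $46,400.00 * 1.832323 = $85,019.77

$85,019.77


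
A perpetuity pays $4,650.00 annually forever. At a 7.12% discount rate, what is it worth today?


Formula: PV = C / r
Substituting: PV = $4,650.00 / 0.0712
PV = $65,308.99

$65,308.99


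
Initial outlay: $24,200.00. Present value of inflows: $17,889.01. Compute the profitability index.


Formula: PI = PV(cash flows) / initial investment
Substituting: PI = $17,889.01 / $24,200.00
PI = 0.7392

0.7392


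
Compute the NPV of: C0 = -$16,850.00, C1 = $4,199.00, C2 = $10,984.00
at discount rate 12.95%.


Formula: NPV = C0 + C1/(1+r) + C2/(1+r)^2
Discount C1: $4,199.00 / (1 + 0.1295) = $3,717.57
Discount C2: $10,984.00 / (1 + 0.1295)^2 = $8,609.70
NPV = -$16,850.00 + $3,717.57 + $8,609.70 = -$4,522.73

-$4,522.73


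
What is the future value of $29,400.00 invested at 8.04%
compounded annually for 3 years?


Formula: FV = P * (1 + r)^n
Substituting: FV = $29,400.00 * (1 + 0.0804)^3
Growth factor: (1.0804)^3 = 1.261112
FV = $29,400.00 * 1.261112 = $37,076.70

$37,076.70


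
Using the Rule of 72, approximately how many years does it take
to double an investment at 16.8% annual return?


Formula: Years ≈ 72 / r
Substituting: Years ≈ 72 / 16.8
Years ≈ 4.3

4.3 years


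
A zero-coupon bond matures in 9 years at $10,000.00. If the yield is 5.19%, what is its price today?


Formula: Price = FV / (1 + r)^n
Substituting: Price = $10,000.00 / (1 + 0.0519)^9
Discount factor: (1.0519)^9 = 1.576776
Price = $10,000.00 / 1.576776 = $6,342.05

$6,342.05


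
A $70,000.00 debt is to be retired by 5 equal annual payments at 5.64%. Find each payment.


Formula: PMT = PV * r / (1 - (1+r)^(-n))
Denominator: 1 - (1 + 0.0564)^(-5) = 0.239922
Numerator: $70,000.00 * 0.0564 = 3948.0
PMT = 3948.0 / 0.239922 = $16,455.33

$16,455.33


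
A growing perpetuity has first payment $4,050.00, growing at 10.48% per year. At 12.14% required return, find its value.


Formula: PV = C / (r - g)
Spread: r - g = 0.1214 - 0.1048 = 0.0166
Substituting: PV = $4,050.00 / 0.0166
PV = $243,975.90

$243,975.90


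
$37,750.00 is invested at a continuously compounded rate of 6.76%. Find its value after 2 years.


Formula: FV = P * e^(r*t)
Exponent: r*t = 0.0676 * 2 = 0.1352
e^(0.1352) = 1.144766
FV = $37,750.00 * 1.144766 = $43,214.91

$43,214.91


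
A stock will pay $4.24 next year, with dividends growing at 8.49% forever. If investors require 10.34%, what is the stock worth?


Formula: P = D1 / (r - g)
Spread: r - g = 0.1034 - 0.0849 = 0.0185
Substituting: P = $4.24 / 0.0185
P = $229.19

$229.19


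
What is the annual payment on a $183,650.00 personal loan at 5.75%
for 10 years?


Formula: PMT = PV * r / (1 - (1+r)^(-n))
Denominator: 1 - (1 + 0.0575)^(-10) = 0.428263
Numerator: $183,650.00 * 0.0575 = 10559.875
PMT = 10559.875 / 0.428263 = $24,657.45

$24,657.45


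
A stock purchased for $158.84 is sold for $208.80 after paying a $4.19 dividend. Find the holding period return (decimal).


Formula: HPR = (P1 - P0 + D) / P0
Gain: $208.80 - $158.84 + $4.19 = $54.15
HPR = $54.15 / $158.84 = 0.3409

0.3409


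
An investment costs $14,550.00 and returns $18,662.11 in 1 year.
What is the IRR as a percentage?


Formula: IRR = C1/C0 - 1
Substituting: IRR = $18,662.11 / $14,550.00 - 1
Ratio: 1.282619 - 1 = 0.282619
IRR = 28.2619%

28.2619%


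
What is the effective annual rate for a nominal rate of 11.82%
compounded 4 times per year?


Formula: EAR = (1 + r/m)^m - 1
Period rate: r/m = 0.1182 / 4 = 0.02955
Compounding: (1 + 0.02955)^4 = 1.123543
EAR = 1.123543 - 1 = 0.123543

0.123543


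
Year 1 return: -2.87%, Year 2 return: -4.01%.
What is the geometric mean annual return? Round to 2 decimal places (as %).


Formula: Geometric mean = ((1+r1)*(1+r2))^(1/2) - 1
Product: (1 + -0.0287) * (1 + -0.0401) = 0.9713 * 0.9599 = 0.932351
Square root: 0.932351^0.5 = 0.965583
Geometric mean = 0.965583 - 1 = -0.034417
As percentage: -3.44%

-3.44%


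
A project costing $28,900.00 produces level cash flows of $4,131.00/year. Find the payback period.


Formula: Payback = investment / annual cash flow
Substituting: Payback = $28,900.00 / $4,131.00
Payback = 6.9959 years

6.9959 years


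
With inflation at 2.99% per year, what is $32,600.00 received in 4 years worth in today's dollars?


Formula: Real value = nominal / (1 + inflation)^years
Price level: (1 + 0.0299)^4 = 1.125072
Real value = $32,600.00 / 1.125072 = $28,975.93

$28,975.93


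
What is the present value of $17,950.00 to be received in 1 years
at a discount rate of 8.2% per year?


Formula: PV = FV / (1 + r)^n
Substituting: PV = $17,950.00 / (1 + 0.082)^1
Discount factor: (1.082)^1 = 1.082
PV = $17,950.00 / 1.082 = $16,589.65

$16,589.65


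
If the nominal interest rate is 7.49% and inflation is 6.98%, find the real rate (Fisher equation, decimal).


Formula: (1 + r_real) = (1 + r_nom) / (1 + inflation)
Substituting: (1 + r_real) = 1.0749 / 1.0698
(1 + r_real) = 1.004767
r_real = 1.004767 - 1 = 0.004767

0.004767


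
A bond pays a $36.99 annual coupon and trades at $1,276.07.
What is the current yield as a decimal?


Formula: Current yield = annual coupon / price
Substituting: CY = $36.99 / $1,276.07
CY = 0.028987

0.028987


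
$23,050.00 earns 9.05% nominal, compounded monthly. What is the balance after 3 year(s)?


Formula: FV = P * (1 + r/m)^(m*t)
Period rate: r/m = 0.0905 / 12 = 0.007542
Total periods: m*t = 12 * 3 = 36
Growth factor: (1 + 0.007542)^36 = 1.310595
FV = $23,050.00 * 1.310595 = $30,209.22

$30,209.22


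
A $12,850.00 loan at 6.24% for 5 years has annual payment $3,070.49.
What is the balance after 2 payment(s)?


Formula: Balance = PV*(1+r)^k - PMT*((1+r)^k - 1)/r
Growth: (1 + 0.0624)^2 = 1.128694
Accumulated factor: ((1+r)^k - 1)/r = 2.0624
Balance = $12,850.00 * 1.128694 - $3,070.49 * 2.0624
Balance = $8,171.14

$8,171.14


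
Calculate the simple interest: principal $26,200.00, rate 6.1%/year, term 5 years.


Formula: I = P * r * t
Substituting: I = $26,200.00 * 0.061 * 5
Step: I = $26,200.00 * 0.305
I = $7,991.00

$7,991.00


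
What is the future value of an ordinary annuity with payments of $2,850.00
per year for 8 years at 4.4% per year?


Formula: FV = PMT * ((1+r)^n - 1) / r
Growth factor: (1 + 0.044)^8 = 1.41125
Numerator: 1.41125 - 1 = 0.41125
FV = $2,850.00 * 0.41125 / 0.044 = $26,637.79

$26,637.79


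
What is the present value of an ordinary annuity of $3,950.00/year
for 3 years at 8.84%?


Formula: PV = PMT * (1 - (1+r)^(-n)) / r
Discount factor: (1 + 0.0884)^(-3) = 0.775594
Bracket: 1 - 0.775594 = 0.224406
PV = $3,950.00 * 0.224406 / 0.0884 = $10,027.19

$10,027.19


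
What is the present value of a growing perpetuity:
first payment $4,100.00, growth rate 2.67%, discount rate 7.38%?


Formula: PV = C / (r - g)
Spread: r - g = 0.0738 - 0.0267 = 0.0471
Substituting: PV = $4,100.00 / 0.0471
PV = $87,048.83

$87,048.83


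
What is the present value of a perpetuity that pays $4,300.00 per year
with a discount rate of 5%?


Formula: PV = C / r
Substituting: PV = $4,300.00 / 0.05
PV = $86,000.00

$86,000.00


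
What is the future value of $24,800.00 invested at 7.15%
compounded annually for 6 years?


Formula: FV = P * (1 + r)^n
Substituting: FV = $24,800.00 * (1 + 0.0715)^6
Growth factor: (1.0715)^6 = 1.513398
FV = $24,800.00 * 1.513398 = $37,532.26

$37,532.26


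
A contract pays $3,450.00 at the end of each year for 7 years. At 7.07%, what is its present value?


Formula: PV = PMT * (1 - (1+r)^(-n)) / r
Discount factor: (1 + 0.0707)^(-7) = 0.619905
Bracket: 1 - 0.619905 = 0.380095
PV = $3,450.00 * 0.380095 / 0.0707 = $18,547.76

$18,547.76


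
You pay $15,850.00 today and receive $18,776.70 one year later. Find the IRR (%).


Formula: IRR = C1/C0 - 1
Substituting: IRR = $18,776.70 / $15,850.00 - 1
Ratio: 1.18465 - 1 = 0.18465
IRR = 18.465%

18.465%


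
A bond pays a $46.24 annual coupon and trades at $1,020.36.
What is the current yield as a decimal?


Formula: Current yield = annual coupon / price
Substituting: CY = $46.24 / $1,020.36
CY = 0.045317

0.045317


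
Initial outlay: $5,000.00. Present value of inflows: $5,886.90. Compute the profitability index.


Formula: PI = PV(cash flows) / initial investment
Substituting: PI = $5,886.90 / $5,000.00
PI = 1.1774

1.1774


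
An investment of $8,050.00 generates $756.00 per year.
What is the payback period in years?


Formula: Payback = investment / annual cash flow
Substituting: Payback = $8,050.00 / $756.00
Payback = 10.6481 years

10.6481 years


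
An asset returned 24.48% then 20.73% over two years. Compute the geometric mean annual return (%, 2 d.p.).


Formula: Geometric mean = ((1+r1)*(1+r2))^(1/2) - 1
Product: (1 + 0.2448) * (1 + 0.2073) = 1.2448 * 1.2073 = 1.502847
Square root: 1.502847^0.5 = 1.225907
Geometric mean = 1.225907 - 1 = 0.225907
As percentage: 22.59%

22.59%


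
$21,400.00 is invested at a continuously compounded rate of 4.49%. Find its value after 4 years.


Formula: FV = P * e^(r*t)
Exponent: r*t = 0.0449 * 4 = 0.1796
e^(0.1796) = 1.196739
FV = $21,400.00 * 1.196739 = $25,610.21

$25,610.21


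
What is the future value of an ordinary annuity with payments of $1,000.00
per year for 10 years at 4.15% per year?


Formula: FV = PMT * ((1+r)^n - 1) / r
Growth factor: (1 + 0.0415)^10 = 1.501733
Numerator: 1.501733 - 1 = 0.501733
FV = $1,000.00 * 0.501733 / 0.0415 = $12,089.95

$12,089.95


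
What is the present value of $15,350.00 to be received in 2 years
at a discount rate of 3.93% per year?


Formula: PV = FV / (1 + r)^n
Substituting: PV = $15,350.00 / (1 + 0.0393)^2
Discount factor: (1.0393)^2 = 1.080144
PV = $15,350.00 / 1.080144 = $14,211.06

$14,211.06


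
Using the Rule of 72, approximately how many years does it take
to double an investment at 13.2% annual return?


Formula: Years ≈ 72 / r
Substituting: Years ≈ 72 / 13.2
Years ≈ 5.5

5.5 years


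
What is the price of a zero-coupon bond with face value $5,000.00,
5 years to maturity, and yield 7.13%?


Formula: Price = FV / (1 + r)^n
Substituting: Price = $5,000.00 / (1 + 0.0713)^5
Discount factor: (1.0713)^5 = 1.411093
Price = $5,000.00 / 1.411093 = $3,543.35

$3,543.35


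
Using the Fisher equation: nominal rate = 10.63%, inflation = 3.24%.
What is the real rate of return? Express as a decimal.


Formula: (1 + r_real) = (1 + r_nom) / (1 + inflation)
Substituting: (1 + r_real) = 1.1063 / 1.0324
(1 + r_real) = 1.071581
r_real = 1.071581 - 1 = 0.071581

0.071581


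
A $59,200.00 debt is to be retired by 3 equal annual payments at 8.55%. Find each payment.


Formula: PMT = PV * r / (1 - (1+r)^(-n))
Denominator: 1 - (1 + 0.0855)^(-3) = 0.218173
Numerator: $59,200.00 * 0.0855 = 5061.6
PMT = 5061.6 / 0.218173 = $23,199.91

$23,199.91


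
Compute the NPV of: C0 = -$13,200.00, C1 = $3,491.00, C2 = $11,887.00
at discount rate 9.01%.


Formula: NPV = C0 + C1/(1+r) + C2/(1+r)^2
Discount C1: $3,491.00 / (1 + 0.0901) = $3,202.46
Discount C2: $11,887.00 / (1 + 0.0901)^2 = $10,003.21
NPV = -$13,200.00 + $3,202.46 + $10,003.21 = $5.67

$5.67


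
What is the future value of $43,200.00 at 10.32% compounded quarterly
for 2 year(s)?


Formula: FV = P * (1 + r/m)^(m*t)
Period rate: r/m = 0.1032 / 4 = 0.0258
Total periods: m*t = 4 * 2 = 8
Growth factor: (1 + 0.0258)^8 = 1.226031
FV = $43,200.00 * 1.226031 = $52,964.55

$52,964.55


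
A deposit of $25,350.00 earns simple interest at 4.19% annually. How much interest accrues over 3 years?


Formula: I = P * r * t
Substituting: I = $25,350.00 * 0.0419 * 3
Step: I = $25,350.00 * 0.1257
I = $3,186.50

$3,186.50


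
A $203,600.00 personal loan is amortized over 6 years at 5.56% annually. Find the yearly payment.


Formula: PMT = PV * r / (1 - (1+r)^(-n))
Denominator: 1 - (1 + 0.0556)^(-6) = 0.277224
Numerator: $203,600.00 * 0.0556 = 11320.16
PMT = 11320.16 / 0.277224 = $40,833.98

$40,833.98


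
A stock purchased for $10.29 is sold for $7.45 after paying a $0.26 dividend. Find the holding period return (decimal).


Formula: HPR = (P1 - P0 + D) / P0
Gain: $7.45 - $10.29 + $0.26 = -$2.58
HPR = -$2.58 / $10.29 = -0.2507

-0.2507


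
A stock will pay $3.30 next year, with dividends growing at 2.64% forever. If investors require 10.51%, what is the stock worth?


Formula: P = D1 / (r - g)
Spread: r - g = 0.1051 - 0.0264 = 0.0787
Substituting: P = $3.30 / 0.0787
P = $41.93

$41.93


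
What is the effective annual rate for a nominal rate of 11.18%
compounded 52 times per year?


Formula: EAR = (1 + r/m)^m - 1
Period rate: r/m = 0.1118 / 52 = 0.00215
Compounding: (1 + 0.00215)^52 = 1.118155
EAR = 1.118155 - 1 = 0.118155

0.118155


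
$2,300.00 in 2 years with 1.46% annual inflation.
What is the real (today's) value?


Formula: Real value = nominal / (1 + inflation)^years
Price level: (1 + 0.0146)^2 = 1.029413
Real value = $2,300.00 / 1.029413 = $2,234.28

$2,234.28


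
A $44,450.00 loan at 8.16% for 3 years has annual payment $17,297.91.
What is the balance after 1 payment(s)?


Formula: Balance = PV*(1+r)^k - PMT*((1+r)^k - 1)/r
Growth: (1 + 0.0816)^1 = 1.0816
Accumulated factor: ((1+r)^k - 1)/r = 1.0
Balance = $44,450.00 * 1.0816 - $17,297.91 * 1.0
Balance = $30,779.21

$30,779.21


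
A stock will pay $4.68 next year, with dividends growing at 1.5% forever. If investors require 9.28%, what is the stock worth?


Formula: P = D1 / (r - g)
Spread: r - g = 0.0928 - 0.015 = 0.0778
Substituting: P = $4.68 / 0.0778
P = $60.15

$60.15


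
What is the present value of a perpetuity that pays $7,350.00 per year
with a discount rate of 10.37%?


Formula: PV = C / r
Substituting: PV = $7,350.00 / 0.1037
PV = $70,877.53

$70,877.53


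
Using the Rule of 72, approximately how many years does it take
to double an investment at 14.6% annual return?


Formula: Years ≈ 72 / r
Substituting: Years ≈ 72 / 14.6
Years ≈ 4.9

4.9 years


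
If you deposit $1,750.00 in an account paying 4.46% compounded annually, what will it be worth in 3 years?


Formula: FV = P * (1 + r)^n
Substituting: FV = $1,750.00 * (1 + 0.0446)^3
Growth factor: (1.0446)^3 = 1.139856
FV = $1,750.00 * 1.139856 = $1,994.75

$1,994.75
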